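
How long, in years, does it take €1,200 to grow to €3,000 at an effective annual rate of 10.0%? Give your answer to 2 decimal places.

(1+i)^n = 3000/1200 = 2.50000, so n = ln 2.50000 / ln 1.1 = 9.6138 years

9.61 years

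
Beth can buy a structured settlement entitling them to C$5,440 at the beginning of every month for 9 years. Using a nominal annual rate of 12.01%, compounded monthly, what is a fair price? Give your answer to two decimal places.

With 12 periods per year: i = 0.0100083, n = 108.
PV = PMT · [1 − (1+i)^(−n)] / i × (1+i) = 5440 · 66.492221 = 361,717.6811
Payments are at the start of each period, so multiply by (1+i).

C$361,717.68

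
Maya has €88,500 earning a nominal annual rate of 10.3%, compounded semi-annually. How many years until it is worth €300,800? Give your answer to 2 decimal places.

12.18 years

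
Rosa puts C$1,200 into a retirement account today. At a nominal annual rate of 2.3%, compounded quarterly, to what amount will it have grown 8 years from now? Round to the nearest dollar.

C$1,442

With 4 periods per year: i = 0.00575, n = 32.
FV = PV·(1+i)^n = 1,200 × 1.201383 = 1,441.6591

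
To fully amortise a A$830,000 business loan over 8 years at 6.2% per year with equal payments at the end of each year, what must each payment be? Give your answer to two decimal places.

A$134,719.77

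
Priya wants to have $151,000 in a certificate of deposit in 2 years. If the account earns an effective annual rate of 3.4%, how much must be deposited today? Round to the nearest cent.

Discount factor = (1+0.034)^(−2) = 0.935317; PV = 151,000 × 0.935317 = 141,232.8977

$141,232.90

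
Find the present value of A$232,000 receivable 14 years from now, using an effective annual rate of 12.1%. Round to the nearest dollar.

A$46,882

PV = 232,000 / (1 + 0.121)^14 = 232,000 / 4.948557 = 46,882.3539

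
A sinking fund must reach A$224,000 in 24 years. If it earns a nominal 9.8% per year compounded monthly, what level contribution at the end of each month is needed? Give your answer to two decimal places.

Periodic rate i = 0.098/12 = 0.00816667; n = 24 × 12 = 288 periods.
PMT = 224000 / ( [(1+0.00816667)^288 − 1] / 0.00816667 ) = 224000 / 1151.838447 = 194.4717

A$194.47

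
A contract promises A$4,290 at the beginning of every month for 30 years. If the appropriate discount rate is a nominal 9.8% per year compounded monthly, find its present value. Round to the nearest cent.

With 12 periods per year: i = 0.00816667, n = 360.
PV = PMT · [1 − (1+i)^(−n)] / i × (1+i) = 4290 · 116.844369 = 501,262.3428
(Beginning-of-period payments → annuity-due factor ×(1+i).)

A$501,262.34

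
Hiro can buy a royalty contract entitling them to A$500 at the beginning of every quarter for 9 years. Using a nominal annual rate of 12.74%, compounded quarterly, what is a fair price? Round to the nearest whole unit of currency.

With 4 periods per year: i = 0.03185, n = 36.
PV = PMT · [1 − (1+i)^(−n)] / i × (1+i) = 500 · 21.918396 = 10,959.1978
(annuity-due: payments at period start, so ×(1+i).)

A$10,959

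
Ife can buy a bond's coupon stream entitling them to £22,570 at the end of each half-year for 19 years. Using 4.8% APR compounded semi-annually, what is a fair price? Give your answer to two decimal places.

£558,541.02

Periodic rate i = 0.048/2 = 0.024; n = 19 × 2 = 38 periods.
PV = 22570 × [1 − (1+0.024)^(−38)] / 0.024 = 22570 × 24.747054 = 558,541.0182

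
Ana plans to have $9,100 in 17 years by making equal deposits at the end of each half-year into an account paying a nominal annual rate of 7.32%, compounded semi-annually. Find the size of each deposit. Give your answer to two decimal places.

Periodic rate i = 0.0732/2 = 0.0366; n = 17 × 2 = 34 periods.
FV-annuity factor = 65.424595; PMT = 9100 / 65.424595 = 139.0914

$139.09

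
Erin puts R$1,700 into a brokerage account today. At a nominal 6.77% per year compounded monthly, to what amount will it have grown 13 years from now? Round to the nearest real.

With 12 periods per year: i = 0.00564167, n = 156.
1,700 × (1+0.00564167)^156 = 1,700 × 2.405185 = 4,088.8139

R$4,089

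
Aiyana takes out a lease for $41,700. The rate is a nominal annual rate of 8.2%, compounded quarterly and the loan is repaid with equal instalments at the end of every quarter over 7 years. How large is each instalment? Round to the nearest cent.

$1,972.18

Periodic rate i = 0.082/4 = 0.0205; n = 7 × 4 = 28 periods.
PMT = 41700 / ( [1 − (1+0.0205)^(−28)] / 0.0205 ) = 41700 / 21.144061 = 1,972.1850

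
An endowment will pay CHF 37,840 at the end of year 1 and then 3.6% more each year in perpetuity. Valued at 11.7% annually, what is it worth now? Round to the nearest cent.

CHF 467,160.49

PV = PMT / (i − g) = 37840 / (0.117 − 0.036) = 37840 / 0.081000 = 467,160.4938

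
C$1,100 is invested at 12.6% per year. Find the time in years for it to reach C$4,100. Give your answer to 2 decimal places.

11.09 years

n = ln(4100/1100) / ln(1+0.126) = ln(3.72727) / 0.118672 = 11.0867 years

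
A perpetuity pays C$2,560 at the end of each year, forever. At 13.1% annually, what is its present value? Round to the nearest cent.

PV = C/r = 2560/0.131 = 19,541.9847

C$19,541.98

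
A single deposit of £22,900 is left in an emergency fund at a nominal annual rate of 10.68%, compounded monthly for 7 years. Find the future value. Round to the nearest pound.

£48,203

Periodic rate i = 0.1068/12 = 0.0089; n = 7 × 12 = 84 periods.
FV = 22,900 × (1 + 0.0089)^84 = 48,203.4068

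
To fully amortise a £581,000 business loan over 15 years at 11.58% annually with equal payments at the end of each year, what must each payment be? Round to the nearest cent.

£83,400.01

PMT = 581000 / ( [1 − (1+0.1158)^(−15)] / 0.1158 ) = 581000 / 6.966426 = 83,400.0124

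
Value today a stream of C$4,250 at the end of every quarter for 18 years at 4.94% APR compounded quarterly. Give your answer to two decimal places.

i = 0.0494/4 = 0.01235 per quarter; n = 18·4 = 72.
PV = 4250 × [1 − (1+0.01235)^(−72)] / 0.01235 = 4250 × 47.511843 = 201,925.3315

C$201,925.33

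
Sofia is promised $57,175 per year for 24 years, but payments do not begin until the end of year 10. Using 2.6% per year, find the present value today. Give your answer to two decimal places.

$802,754.43

Value one period before first payment (t=9): 57175 × [1 − (1+0.026)^(−24)] / 0.026 = 57175 × 17.688980 = 1,011,367.4219
PV₀ = 1,011,367.4219 / (1+0.026)^9 = 1,011,367.4219 / 1.259871 = 802,754.4340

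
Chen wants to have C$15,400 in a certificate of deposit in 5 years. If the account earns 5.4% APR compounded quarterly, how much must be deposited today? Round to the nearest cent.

i = 0.054/4 = 0.0135 per quarter; n = 5·4 = 20.
PV = FV·(1+i)^(−n) = 15,400 × 0.764760 = 11,777.2979

C$11,777.30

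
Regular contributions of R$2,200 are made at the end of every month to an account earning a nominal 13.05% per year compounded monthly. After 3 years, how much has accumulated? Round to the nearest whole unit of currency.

R$96,309

With 12 periods per year: i = 0.010875, n = 36.
Accumulation factor s(36|0.010875) = 43.777010; FV = 2200 × 43.777010 = 96,309.4222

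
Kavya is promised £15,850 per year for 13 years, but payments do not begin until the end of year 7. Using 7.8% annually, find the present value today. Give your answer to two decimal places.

£80,712.93

Value one period before first payment (t=6): 15850 × [1 − (1+0.078)^(−13)] / 0.078 = 15850 × 7.991465 = 126,664.7202
PV₀ = 126,664.7202 / (1+0.078)^6 = 126,664.7202 / 1.569324 = 80,712.9281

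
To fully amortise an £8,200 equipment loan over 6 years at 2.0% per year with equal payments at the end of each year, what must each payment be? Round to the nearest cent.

PMT = 8200 / ( [1 − (1+0.02)^(−6)] / 0.02 ) = 8200 / 5.601431 = 1,463.9117

£1,463.91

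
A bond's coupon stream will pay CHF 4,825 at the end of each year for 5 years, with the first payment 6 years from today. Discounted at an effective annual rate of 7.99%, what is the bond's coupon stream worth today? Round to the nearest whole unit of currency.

CHF 13,121

PV at t=5 (ordinary 5-year annuity): 4825 × a(5|0.0799) = 4825 × 3.993763 = 19,269.9045
PV₀ = 19,269.9045 / (1+0.0799)^5 = 19,269.9045 / 1.468648 = 13,120.8465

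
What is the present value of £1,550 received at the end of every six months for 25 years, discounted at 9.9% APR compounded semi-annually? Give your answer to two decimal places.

With 2 periods per year: i = 0.0495, n = 50.
Annuity factor a(50|0.0495) = 18.397870; PV = 1550 × 18.397870 = 28,516.6987

£28,516.70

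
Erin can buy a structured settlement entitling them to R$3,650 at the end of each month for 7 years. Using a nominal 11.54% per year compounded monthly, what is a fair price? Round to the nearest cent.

R$209,677.57

i = 0.1154/12 = 0.00961667 per month; n = 7·12 = 84.
Annuity factor a(84|0.00961667) = 57.445909; PV = 3650 × 57.445909 = 209,677.5670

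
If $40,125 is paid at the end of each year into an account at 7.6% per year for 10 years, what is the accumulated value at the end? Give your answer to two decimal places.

$570,347.52

FV = 40125 × [(1+0.076)^10 − 1] / 0.076 = 40125 × 14.214268 = 570,347.5229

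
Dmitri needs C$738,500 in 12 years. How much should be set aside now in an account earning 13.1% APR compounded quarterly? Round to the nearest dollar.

i = 0.131/4 = 0.03275 per quarter; n = 12·4 = 48.
Discount factor = (1+0.03275)^(−48) = 0.212927; PV = 738,500 × 0.212927 = 157,246.4047

C$157,246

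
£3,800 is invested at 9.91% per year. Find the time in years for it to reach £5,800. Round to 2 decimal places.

4.48 years

(1+i)^n = 5800/3800 = 1.52632, so n = ln 1.52632 / ln 1.0991 = 4.4751 years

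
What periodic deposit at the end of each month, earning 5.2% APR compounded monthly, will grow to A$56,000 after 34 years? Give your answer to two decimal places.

With 12 periods per year: i = 0.00433333, n = 408.
PMT = 56000 / ( [(1+0.00433333)^408 − 1] / 0.00433333 ) = 56000 / 1116.181467 = 50.1711

A$50.17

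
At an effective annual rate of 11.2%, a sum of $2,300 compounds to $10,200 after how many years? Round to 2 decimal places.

(1+i)^n = 10200/2300 = 4.43478, so n = ln 4.43478 / ln 1.112 = 14.0305 years

14.03 years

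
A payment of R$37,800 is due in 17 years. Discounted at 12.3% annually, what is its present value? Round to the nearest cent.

Discount factor = (1+0.123)^(−17) = 0.139170; PV = 37,800 × 0.139170 = 5,260.6080

R$5,260.61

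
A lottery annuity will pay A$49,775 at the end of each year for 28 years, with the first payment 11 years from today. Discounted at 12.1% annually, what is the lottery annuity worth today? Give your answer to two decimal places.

A$125,910.71

Value one period before first payment (t=10): 49775 × [1 − (1+0.121)^(−28)] / 0.121 = 49775 × 7.926975 = 394,565.2044
PV₀ = 394,565.2044 / (1+0.121)^10 = 394,565.2044 / 3.133691 = 125,910.7055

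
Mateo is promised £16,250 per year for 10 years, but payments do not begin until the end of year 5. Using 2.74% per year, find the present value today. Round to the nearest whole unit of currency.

£126,077

Value one period before first payment (t=4): 16250 × [1 − (1+0.0274)^(−10)] / 0.0274 = 16250 × 8.644515 = 140,473.3646
PV₀ = 140,473.3646 / (1+0.0274)^4 = 140,473.3646 / 1.114187 = 126,076.9631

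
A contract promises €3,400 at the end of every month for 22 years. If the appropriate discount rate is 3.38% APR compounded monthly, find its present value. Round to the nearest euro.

€632,646

With 12 periods per year: i = 0.00281667, n = 264.
PV = PMT · [1 − (1+i)^(−n)] / i = 3400 · 186.072222 = 632,645.5532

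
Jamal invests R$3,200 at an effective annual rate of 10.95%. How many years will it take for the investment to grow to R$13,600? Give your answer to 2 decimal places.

(1+i)^n = 13600/3200 = 4.25000, so n = ln 4.25000 / ln 1.1095 = 13.9248 years

13.92 years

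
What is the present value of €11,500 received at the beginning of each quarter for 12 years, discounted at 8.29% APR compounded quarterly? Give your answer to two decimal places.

€354,796.95

With 4 periods per year: i = 0.020725, n = 48.
PV = 11500 × [1 − (1+0.020725)^(−48)] / 0.020725 × (1+i) = 11500 × 30.851909 = 354,796.9498
Payments are at the start of each period, so multiply by (1+i).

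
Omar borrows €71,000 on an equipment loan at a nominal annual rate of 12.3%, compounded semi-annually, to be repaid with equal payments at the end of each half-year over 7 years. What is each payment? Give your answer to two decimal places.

i = 0.123/2 = 0.0615 per half-year; n = 7·2 = 14.
Annuity-PV factor = 9.209257; PMT = 71000 / 9.209257 = 7,709.6340

€7,709.63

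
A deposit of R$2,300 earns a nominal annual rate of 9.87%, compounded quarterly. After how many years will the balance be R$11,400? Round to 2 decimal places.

Periodic rate i = 0.0987/4 = 0.024675.
(1+i)^n = 11400/2300 = 4.95652, so n = ln 4.95652 / ln 1.02468 = 65.6686 quarters
= 65.6686/4 years

16.42 years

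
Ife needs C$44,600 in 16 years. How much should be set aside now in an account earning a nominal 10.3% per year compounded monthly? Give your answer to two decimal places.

Periodic rate i = 0.103/12 = 0.00858333; n = 16 × 12 = 192 periods.
PV = 44,600 / (1 + 0.00858333)^192 = 44,600 / 5.160160 = 8,643.1432

C$8,643.14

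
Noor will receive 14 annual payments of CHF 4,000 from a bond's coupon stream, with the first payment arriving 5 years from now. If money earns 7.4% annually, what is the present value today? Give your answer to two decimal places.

Value one period before first payment (t=4): 4000 × [1 − (1+0.074)^(−14)] / 0.074 = 4000 × 8.539484 = 34,157.9368
Discount back 4 years: 34,157.9368 × (1+0.074)^(−4) = 34,157.9368 × 0.751593 = 25,672.8749

CHF 25,672.87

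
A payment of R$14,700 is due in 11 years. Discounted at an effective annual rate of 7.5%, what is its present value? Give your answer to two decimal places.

R$6,634.74

Discount factor = (1+0.075)^(−11) = 0.451343; PV = 14,700 × 0.451343 = 6,634.7449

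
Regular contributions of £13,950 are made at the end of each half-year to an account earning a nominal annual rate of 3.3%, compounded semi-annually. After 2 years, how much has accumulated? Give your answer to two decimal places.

i = 0.033/2 = 0.0165 per half-year; n = 2·2 = 4.
FV = 13950 × [(1+0.0165)^4 − 1] / 0.0165 = 13950 × 4.100093 = 57,196.3042

£57,196.30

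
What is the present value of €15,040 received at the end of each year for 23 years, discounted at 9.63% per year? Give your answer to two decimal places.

PV = PMT · [1 − (1+i)^(−n)] / i = 15040 · 9.131083 = 137,331.4873

€137,331.49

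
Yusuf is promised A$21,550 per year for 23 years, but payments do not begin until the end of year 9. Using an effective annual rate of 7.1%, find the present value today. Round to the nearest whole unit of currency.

A$139,136

PV at t=8 (ordinary 23-year annuity): 21550 × a(23|0.071) = 21550 × 11.176578 = 240,855.2534
PV₀ = 240,855.2534 / (1+0.071)^8 = 240,855.2534 / 1.731075 = 139,136.2701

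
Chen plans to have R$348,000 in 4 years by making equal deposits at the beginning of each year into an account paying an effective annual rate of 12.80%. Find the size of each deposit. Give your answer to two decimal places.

FV-annuity factor × (1+i) = 5.454594; PMT = 348000 / 5.454594 = 63,799.4299

R$63,799.43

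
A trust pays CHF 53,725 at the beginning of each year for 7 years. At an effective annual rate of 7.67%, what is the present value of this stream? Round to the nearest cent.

CHF 304,595.32

PV = 53725 × [1 − (1+0.0767)^(−7)] / 0.0767 × (1+i) = 53725 × 5.669527 = 304,595.3203
Payments are at the start of each period, so multiply by (1+i).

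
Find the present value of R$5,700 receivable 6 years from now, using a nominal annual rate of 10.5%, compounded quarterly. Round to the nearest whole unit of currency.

Periodic rate i = 0.105/4 = 0.02625; n = 6 × 4 = 24 periods.
PV = FV·(1+i)^(−n) = 5,700 × 0.536938 = 3,060.5450

R$3,061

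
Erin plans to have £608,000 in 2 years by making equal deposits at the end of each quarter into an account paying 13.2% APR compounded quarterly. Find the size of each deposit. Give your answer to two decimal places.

£67,649.01

i = 0.132/4 = 0.033 per quarter; n = 2·4 = 8.
FV-annuity factor = 8.987567; PMT = 608000 / 8.987567 = 67,649.0081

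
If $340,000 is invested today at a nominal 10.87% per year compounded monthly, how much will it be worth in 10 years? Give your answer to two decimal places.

i = 0.1087/12 = 0.00905833 per month; n = 10·12 = 120.
FV = PV·(1+i)^n = 340,000 × 2.950889 = 1,003,302.1046

$1,003,302.10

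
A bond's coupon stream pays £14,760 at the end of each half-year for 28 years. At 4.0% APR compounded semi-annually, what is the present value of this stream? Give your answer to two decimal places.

Periodic rate i = 0.04/2 = 0.02; n = 28 × 2 = 56 periods.
Annuity factor a(56|0.02) = 33.504694; PV = 14760 × 33.504694 = 494,529.2783

£494,529.28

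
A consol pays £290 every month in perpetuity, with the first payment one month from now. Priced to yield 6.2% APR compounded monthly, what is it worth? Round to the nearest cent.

£56,129.03

Periodic rate i = 0.062/12 = 0.00516667.
PV = C/r = 290/0.00516667 = 56,129.0323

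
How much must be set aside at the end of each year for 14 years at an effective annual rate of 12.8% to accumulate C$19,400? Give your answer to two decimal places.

PMT = 19400 / ( [(1+0.128)^14 − 1] / 0.128 ) = 19400 / 34.368554 = 564.4695

C$564.47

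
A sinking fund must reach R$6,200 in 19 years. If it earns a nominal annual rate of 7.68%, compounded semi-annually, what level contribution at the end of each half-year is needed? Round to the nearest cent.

R$74.71

With 2 periods per year: i = 0.0384, n = 38.
FV-annuity factor = 82.983459; PMT = 6200 / 82.983459 = 74.7137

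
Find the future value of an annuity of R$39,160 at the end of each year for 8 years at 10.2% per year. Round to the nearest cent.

FV = PMT · [(1+i)^n − 1] / i = 39160 · 11.519288 = 451,095.3356

R$451,095.34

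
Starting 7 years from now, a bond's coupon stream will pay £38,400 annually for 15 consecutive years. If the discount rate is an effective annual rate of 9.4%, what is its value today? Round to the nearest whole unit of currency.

£176,365

PV at t=6 (ordinary 15-year annuity): 38400 × a(15|0.094) = 38400 × 7.873825 = 302,354.8839
PV₀ = 302,354.8839 / (1+0.094)^6 = 302,354.8839 / 1.714368 = 176,365.2654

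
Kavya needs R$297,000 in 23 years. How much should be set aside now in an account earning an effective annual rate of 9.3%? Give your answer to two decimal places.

R$38,414.28

Discount factor = (1+0.093)^(−23) = 0.129341; PV = 297,000 × 0.129341 = 38,414.2824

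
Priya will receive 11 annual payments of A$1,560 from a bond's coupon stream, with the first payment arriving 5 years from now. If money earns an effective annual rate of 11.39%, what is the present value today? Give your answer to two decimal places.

Value one period before first payment (t=4): 1560 × [1 − (1+0.1139)^(−11)] / 0.1139 = 1560 × 6.099426 = 9,515.1048
Discount back 4 years: 9,515.1048 × (1+0.1139)^(−4) = 9,515.1048 × 0.649554 = 6,180.5733

A$6,180.57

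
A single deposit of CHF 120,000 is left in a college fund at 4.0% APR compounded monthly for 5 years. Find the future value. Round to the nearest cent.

With 12 periods per year: i = 0.00333333, n = 60.
FV = PV·(1+i)^n = 120,000 × 1.220997 = 146,519.5913

CHF 146,519.59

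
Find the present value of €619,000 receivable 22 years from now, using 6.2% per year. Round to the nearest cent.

Discount factor = (1+0.062)^(−22) = 0.266232; PV = 619,000 × 0.266232 = 164,797.7510

€164,797.75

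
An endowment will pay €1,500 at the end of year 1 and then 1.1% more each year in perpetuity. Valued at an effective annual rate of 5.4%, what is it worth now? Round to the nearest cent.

€34,883.72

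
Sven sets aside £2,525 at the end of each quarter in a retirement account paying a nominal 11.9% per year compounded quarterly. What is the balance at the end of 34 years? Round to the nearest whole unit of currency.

£4,489,159

i = 0.119/4 = 0.02975 per quarter; n = 34·4 = 136.
FV = 2525 × [(1+0.02975)^136 − 1] / 0.02975 = 2525 × 1777.884790 = 4,489,159.0957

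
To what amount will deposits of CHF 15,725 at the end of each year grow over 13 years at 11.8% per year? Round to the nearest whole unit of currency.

CHF 434,873

FV = 15725 × [(1+0.118)^13 − 1] / 0.118 = 15725 × 27.654881 = 434,873.0052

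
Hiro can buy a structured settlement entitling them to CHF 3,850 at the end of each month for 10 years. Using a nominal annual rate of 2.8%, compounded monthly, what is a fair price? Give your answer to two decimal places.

Periodic rate i = 0.028/12 = 0.00233333; n = 10 × 12 = 120 periods.
PV = 3850 × [1 − (1+0.00233333)^(−120)] / 0.00233333 = 3850 × 104.558448 = 402,550.0254

CHF 402,550.03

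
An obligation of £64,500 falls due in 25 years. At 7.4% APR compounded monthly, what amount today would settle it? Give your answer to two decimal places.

£10,199.57

Periodic rate i = 0.074/12 = 0.00616667; n = 25 × 12 = 300 periods.
Discount factor = (1+0.00616667)^(−300) = 0.158133; PV = 64,500 × 0.158133 = 10,199.5750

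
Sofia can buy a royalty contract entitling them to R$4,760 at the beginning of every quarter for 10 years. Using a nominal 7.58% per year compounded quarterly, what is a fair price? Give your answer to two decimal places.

With 4 periods per year: i = 0.01895, n = 40.
PV = 4760 × [1 − (1+0.01895)^(−40)] / 0.01895 × (1+i) = 4760 × 28.394124 = 135,156.0321
Payments are at the start of each period, so multiply by (1+i).

R$135,156.03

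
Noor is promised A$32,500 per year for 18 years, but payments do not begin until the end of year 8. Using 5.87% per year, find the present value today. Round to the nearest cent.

A$238,372.31

PV at t=7 (ordinary 18-year annuity): 32500 × a(18|0.0587) = 32500 × 10.934095 = 355,358.0753
Discount back 7 years: 355,358.0753 × (1+0.0587)^(−7) = 355,358.0753 × 0.670795 = 238,372.3058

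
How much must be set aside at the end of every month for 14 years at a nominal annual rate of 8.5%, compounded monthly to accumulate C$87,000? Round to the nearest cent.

With 12 periods per year: i = 0.00708333, n = 168.
FV-annuity factor = 320.939504; PMT = 87000 / 320.939504 = 271.0791

C$271.08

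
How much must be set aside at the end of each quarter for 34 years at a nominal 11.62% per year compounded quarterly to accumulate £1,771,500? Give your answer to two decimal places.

£1,069.20

i = 0.1162/4 = 0.02905 per quarter; n = 34·4 = 136.
FV-annuity factor = 1656.853560; PMT = 1.7715e+06 / 1656.853560 = 1,069.1953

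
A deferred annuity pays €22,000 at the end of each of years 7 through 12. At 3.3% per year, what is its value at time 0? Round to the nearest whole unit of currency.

PV at t=6 (ordinary 6-year annuity): 22000 × a(6|0.033) = 22000 × 5.363738 = 118,002.2290
Discount back 6 years: 118,002.2290 × (1+0.033)^(−6) = 118,002.2290 × 0.822997 = 97,115.4399

€97,115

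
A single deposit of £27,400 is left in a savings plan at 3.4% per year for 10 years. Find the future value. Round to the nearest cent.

27,400 × (1+0.034)^10 = 27,400 × 1.397029 = 38,278.5916

£38,278.59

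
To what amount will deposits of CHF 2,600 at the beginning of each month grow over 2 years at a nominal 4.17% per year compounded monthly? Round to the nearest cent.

i = 0.0417/12 = 0.003475 per month; n = 2·12 = 24.
Accumulation factor s(24|0.003475) × (1+i) = 25.070813; FV = 2600 × 25.070813 = 65,184.1128
(annuity-due: payments at period start, so ×(1+i).)

CHF 65,184.11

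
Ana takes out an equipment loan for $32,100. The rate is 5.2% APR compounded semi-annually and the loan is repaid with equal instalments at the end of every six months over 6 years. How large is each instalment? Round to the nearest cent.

With 2 periods per year: i = 0.026, n = 12.
PMT = 32100 / ( [1 − (1+0.026)^(−12)] / 0.026 ) = 32100 / 10.195931 = 3,148.3147

$3,148.31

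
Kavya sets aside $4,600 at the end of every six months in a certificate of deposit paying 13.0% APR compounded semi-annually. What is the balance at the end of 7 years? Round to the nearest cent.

$100,129.56

With 2 periods per year: i = 0.065, n = 14.
FV = 4600 × [(1+0.065)^14 − 1] / 0.065 = 4600 × 21.767295 = 100,129.5577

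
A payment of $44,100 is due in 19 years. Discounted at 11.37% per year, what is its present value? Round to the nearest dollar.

$5,700

PV = FV·(1+i)^(−n) = 44,100 × 0.129242 = 5,699.5743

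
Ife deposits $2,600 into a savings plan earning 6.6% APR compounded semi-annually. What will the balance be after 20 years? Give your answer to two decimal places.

$9,527.66

i = 0.066/2 = 0.033 per half-year; n = 20·2 = 40.
FV = PV·(1+i)^n = 2,600 × 3.664484 = 9,527.6591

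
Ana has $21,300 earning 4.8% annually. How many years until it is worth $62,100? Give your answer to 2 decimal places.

n = ln(62100/21300) / ln(1+0.048) = ln(2.91549) / 0.046884 = 22.8233 years

22.82 years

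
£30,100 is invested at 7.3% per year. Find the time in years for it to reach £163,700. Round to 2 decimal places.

n = ln(163700/30100) / ln(1+0.073) = ln(5.43854) / 0.070458 = 24.0356 years

24.04 years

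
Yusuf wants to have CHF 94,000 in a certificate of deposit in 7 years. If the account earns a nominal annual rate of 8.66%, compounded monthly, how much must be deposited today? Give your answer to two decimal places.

CHF 51,381.17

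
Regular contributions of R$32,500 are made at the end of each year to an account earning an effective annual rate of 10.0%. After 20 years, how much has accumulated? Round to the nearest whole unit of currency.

Accumulation factor s(20|0.1) = 57.274999; FV = 32500 × 57.274999 = 1,861,437.4835

R$1,861,437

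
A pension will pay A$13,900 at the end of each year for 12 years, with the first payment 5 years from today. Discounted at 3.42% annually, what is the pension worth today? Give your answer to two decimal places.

A$117,969.77

Value one period before first payment (t=4): 13900 × [1 − (1+0.0342)^(−12)] / 0.0342 = 13900 × 9.708990 = 134,954.9661
PV₀ = 134,954.9661 / (1+0.0342)^4 = 134,954.9661 / 1.143979 = 117,969.7711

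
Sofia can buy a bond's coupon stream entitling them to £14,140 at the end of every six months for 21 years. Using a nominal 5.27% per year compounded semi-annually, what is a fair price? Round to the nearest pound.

Periodic rate i = 0.0527/2 = 0.02635; n = 21 × 2 = 42 periods.
PV = PMT · [1 − (1+i)^(−n)] / i = 14140 · 25.221235 = 356,628.2574

£356,628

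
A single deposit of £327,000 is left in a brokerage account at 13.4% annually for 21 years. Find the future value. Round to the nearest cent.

£4,585,871.68

FV = 327,000 × (1 + 0.134)^21 = 4,585,871.6805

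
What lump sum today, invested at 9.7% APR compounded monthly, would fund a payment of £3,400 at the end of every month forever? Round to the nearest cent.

£420,618.56

Periodic rate i = 0.097/12 = 0.00808333.
PV = C/r = 3400/0.00808333 = 420,618.5567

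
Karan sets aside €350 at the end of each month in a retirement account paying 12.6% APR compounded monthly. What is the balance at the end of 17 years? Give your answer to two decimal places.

€247,395.87

i = 0.126/12 = 0.0105 per month; n = 17·12 = 204.
FV = 350 × [(1+0.0105)^204 − 1] / 0.0105 = 350 × 706.845331 = 247,395.8660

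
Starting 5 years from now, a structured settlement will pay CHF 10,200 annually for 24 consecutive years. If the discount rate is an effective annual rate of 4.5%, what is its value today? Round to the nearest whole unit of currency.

CHF 123,985

Value one period before first payment (t=4): 10200 × [1 − (1+0.045)^(−24)] / 0.045 = 10200 × 14.495478 = 147,853.8793
Discount back 4 years: 147,853.8793 × (1+0.045)^(−4) = 147,853.8793 × 0.838561 = 123,984.5477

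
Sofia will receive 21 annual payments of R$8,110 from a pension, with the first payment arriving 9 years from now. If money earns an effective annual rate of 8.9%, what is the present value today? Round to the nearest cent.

PV at t=8 (ordinary 21-year annuity): 8110 × a(21|0.089) = 8110 × 9.360855 = 75,916.5315
Discount back 8 years: 75,916.5315 × (1+0.089)^(−8) = 75,916.5315 × 0.505565 = 38,380.7379

R$38,380.74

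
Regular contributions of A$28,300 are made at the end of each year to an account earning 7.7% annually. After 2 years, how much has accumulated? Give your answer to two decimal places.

A$58,779.10

FV = PMT · [(1+i)^n − 1] / i = 28300 · 2.077000 = 58,779.1000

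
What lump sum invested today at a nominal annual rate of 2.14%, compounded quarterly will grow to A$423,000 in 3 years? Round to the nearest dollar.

A$396,765

With 4 periods per year: i = 0.00535, n = 12.
Discount factor = (1+0.00535)^(−12) = 0.937978; PV = 423,000 × 0.937978 = 396,764.6580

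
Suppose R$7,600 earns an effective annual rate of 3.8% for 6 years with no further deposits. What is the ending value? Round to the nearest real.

R$9,506

7,600 × (1+0.038)^6 = 7,600 × 1.250789 = 9,505.9979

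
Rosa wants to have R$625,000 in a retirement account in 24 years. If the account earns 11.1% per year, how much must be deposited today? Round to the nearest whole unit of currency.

R$49,974

PV = FV·(1+i)^(−n) = 625,000 × 0.079958 = 49,973.8263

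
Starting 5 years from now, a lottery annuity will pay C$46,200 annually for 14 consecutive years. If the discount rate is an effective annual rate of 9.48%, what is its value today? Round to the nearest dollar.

C$243,773

PV at t=4 (ordinary 14-year annuity): 46200 × a(14|0.0948) = 46200 × 7.580245 = 350,207.3137
PV₀ = 350,207.3137 / (1+0.0948)^4 = 350,207.3137 / 1.436611 = 243,773.2552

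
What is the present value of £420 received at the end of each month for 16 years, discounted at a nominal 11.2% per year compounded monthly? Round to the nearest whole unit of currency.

i = 0.112/12 = 0.00933333 per month; n = 16·12 = 192.
PV = 420 × [1 − (1+0.00933333)^(−192)] / 0.00933333 = 420 × 89.141016 = 37,439.2266

£37,439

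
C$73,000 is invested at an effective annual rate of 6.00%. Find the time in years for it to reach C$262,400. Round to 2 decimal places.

21.96 years

n = ln(262400/73000) / ln(1+0.06) = ln(3.59452) / 0.058269 = 21.9570 years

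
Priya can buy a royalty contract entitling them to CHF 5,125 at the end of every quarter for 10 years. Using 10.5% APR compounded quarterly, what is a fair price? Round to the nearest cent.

CHF 125,985.23

i = 0.105/4 = 0.02625 per quarter; n = 10·4 = 40.
PV = PMT · [1 − (1+i)^(−n)] / i = 5125 · 24.582484 = 125,985.2283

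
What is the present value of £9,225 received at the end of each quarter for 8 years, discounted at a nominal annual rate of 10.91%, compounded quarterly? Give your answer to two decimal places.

i = 0.1091/4 = 0.027275 per quarter; n = 8·4 = 32.
Annuity factor a(32|0.027275) = 21.166162; PV = 9225 × 21.166162 = 195,257.8439

£195,257.84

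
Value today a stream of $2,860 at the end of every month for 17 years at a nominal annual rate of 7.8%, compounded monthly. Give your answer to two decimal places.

$322,661.18

With 12 periods per year: i = 0.0065, n = 204.
PV = 2860 × [1 − (1+0.0065)^(−204)] / 0.0065 = 2860 × 112.818595 = 322,661.1805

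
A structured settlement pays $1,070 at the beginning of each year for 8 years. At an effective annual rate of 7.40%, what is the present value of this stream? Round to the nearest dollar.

$6,757

PV = 1070 × [1 − (1+0.074)^(−8)] / 0.074 × (1+i) = 1070 × 6.314940 = 6,756.9855
Payments are at the start of each period, so multiply by (1+i).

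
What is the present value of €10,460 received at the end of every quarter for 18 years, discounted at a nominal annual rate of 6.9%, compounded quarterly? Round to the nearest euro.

€429,387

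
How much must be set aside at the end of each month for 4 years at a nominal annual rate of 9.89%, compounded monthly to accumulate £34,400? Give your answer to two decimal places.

£587.14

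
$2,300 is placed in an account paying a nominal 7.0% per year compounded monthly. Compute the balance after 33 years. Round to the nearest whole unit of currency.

Periodic rate i = 0.07/12 = 0.00583333; n = 33 × 12 = 396 periods.
FV = 2,300 × (1 + 0.00583333)^396 = 23,016.1861

$23,016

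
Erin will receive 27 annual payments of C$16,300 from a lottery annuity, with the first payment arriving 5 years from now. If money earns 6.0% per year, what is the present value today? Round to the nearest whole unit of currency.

C$170,563

PV at t=4 (ordinary 27-year annuity): 16300 × a(27|0.06) = 16300 × 13.210534 = 215,331.7065
PV₀ = 215,331.7065 / (1+0.06)^4 = 215,331.7065 / 1.262477 = 170,562.8802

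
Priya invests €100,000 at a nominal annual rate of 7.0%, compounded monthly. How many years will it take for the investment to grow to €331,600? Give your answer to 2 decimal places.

Periodic rate i = 0.07/12 = 0.00583333.
n = ln(331600/100000) / ln(1+0.00583333) = ln(3.31600) / 0.005816 = 206.1004 months
= 206.1004/12 years

17.18 years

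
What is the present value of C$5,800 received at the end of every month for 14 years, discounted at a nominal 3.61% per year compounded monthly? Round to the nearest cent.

i = 0.0361/12 = 0.00300833 per month; n = 14·12 = 168.
PV = 5800 × [1 − (1+0.00300833)^(−168)] / 0.00300833 = 5800 × 131.726732 = 764,015.0433

C$764,015.04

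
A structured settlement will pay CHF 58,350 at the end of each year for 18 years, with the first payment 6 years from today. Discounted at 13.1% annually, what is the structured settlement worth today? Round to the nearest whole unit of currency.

PV at t=5 (ordinary 18-year annuity): 58350 × a(18|0.131) = 58350 × 6.801054 = 396,841.5067
PV₀ = 396,841.5067 / (1+0.131)^5 = 396,841.5067 / 1.850602 = 214,439.1441

CHF 214,439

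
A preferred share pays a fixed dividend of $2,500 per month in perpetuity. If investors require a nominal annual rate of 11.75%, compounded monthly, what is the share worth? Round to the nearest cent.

Periodic rate i = 0.1175/12 = 0.00979167.
PV = C/r = 2500/0.00979167 = 255,319.1489

$255,319.15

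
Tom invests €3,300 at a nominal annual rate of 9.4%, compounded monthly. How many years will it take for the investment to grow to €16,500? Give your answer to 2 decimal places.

Periodic rate i = 0.094/12 = 0.00783333.
(1+i)^n = 16500/3300 = 5.00000, so n = ln 5.00000 / ln 1.00783 = 206.2638 months
= 206.2638/12 years

17.19 years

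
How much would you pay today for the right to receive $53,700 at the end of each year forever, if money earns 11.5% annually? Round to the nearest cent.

$466,956.52

PV = C/r = 53700/0.115 = 466,956.5217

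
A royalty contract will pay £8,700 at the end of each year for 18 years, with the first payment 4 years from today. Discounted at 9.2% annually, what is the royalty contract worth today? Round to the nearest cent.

Value one period before first payment (t=3): 8700 × [1 − (1+0.092)^(−18)] / 0.092 = 8700 × 8.640080 = 75,168.6922
Discount back 3 years: 75,168.6922 × (1+0.092)^(−3) = 75,168.6922 × 0.767948 = 57,725.6829

£57,725.68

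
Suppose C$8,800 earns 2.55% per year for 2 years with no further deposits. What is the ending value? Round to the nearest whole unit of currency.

C$9,255

FV = PV·(1+i)^n = 8,800 × 1.051650 = 9,254.5222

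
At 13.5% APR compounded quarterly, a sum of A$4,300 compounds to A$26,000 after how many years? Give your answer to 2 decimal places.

13.55 years

Periodic rate i = 0.135/4 = 0.03375.
n = ln(26000/4300) / ln(1+0.03375) = ln(6.04651) / 0.033193 = 54.2127 quarters
= 54.2127/4 years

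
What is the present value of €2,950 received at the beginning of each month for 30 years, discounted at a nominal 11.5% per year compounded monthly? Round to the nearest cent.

i = 0.115/12 = 0.00958333 per month; n = 30·12 = 360.
PV = PMT · [1 − (1+i)^(−n)] / i × (1+i) = 2950 · 101.948103 = 300,746.9048
Payments are at the start of each period, so multiply by (1+i).

€300,746.90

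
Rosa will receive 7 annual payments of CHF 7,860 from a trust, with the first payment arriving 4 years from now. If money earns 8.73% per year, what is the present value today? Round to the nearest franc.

CHF 31,056

Value one period before first payment (t=3): 7860 × [1 − (1+0.0873)^(−7)] / 0.0873 = 7860 × 5.078875 = 39,919.9584
Discount back 3 years: 39,919.9584 × (1+0.0873)^(−3) = 39,919.9584 × 0.777950 = 31,055.7424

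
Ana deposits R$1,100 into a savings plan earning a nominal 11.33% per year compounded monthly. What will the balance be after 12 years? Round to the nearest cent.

R$4,256.86

With 12 periods per year: i = 0.00944167, n = 144.
FV = 1,100 × (1 + 0.00944167)^144 = 4,256.8602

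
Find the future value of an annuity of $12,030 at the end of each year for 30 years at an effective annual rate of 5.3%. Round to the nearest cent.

Accumulation factor s(30|0.053) = 69.965267; FV = 12030 × 69.965267 = 841,682.1635

$841,682.16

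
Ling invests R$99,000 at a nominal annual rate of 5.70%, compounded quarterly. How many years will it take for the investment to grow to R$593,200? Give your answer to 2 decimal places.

31.63 years

Periodic rate i = 0.057/4 = 0.01425.
n = ln(593200/99000) / ln(1+0.01425) = ln(5.99192) / 0.014149 = 126.5360 quarters
= 126.5360/4 years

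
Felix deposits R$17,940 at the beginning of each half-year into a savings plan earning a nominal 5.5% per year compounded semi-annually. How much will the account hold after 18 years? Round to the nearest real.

R$1,109,686

Periodic rate i = 0.055/2 = 0.0275; n = 18 × 2 = 36 periods.
FV = PMT · [(1+i)^n − 1] / i × (1+i) = 17940 · 61.855407 = 1,109,686.0059
(annuity-due: payments at period start, so ×(1+i).)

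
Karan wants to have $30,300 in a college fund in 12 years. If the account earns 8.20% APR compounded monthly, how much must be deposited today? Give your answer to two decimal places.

$11,364.50

Periodic rate i = 0.082/12 = 0.00683333; n = 12 × 12 = 144 periods.
PV = 30,300 / (1 + 0.00683333)^144 = 30,300 / 2.666197 = 11,364.5001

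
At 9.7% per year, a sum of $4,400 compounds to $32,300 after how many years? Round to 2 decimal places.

21.53 years

(1+i)^n = 32300/4400 = 7.34091, so n = ln 7.34091 / ln 1.097 = 21.5325 years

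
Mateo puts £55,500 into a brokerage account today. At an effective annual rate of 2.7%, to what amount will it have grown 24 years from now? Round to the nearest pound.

£105,192

FV = 55,500 × (1 + 0.027)^24 = 105,192.2221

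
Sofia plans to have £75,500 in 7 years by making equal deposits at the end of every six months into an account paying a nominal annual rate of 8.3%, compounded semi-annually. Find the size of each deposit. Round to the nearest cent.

Periodic rate i = 0.083/2 = 0.0415; n = 7 × 2 = 14 periods.
PMT = 75500 / ( [(1+0.0415)^14 − 1] / 0.0415 ) = 75500 / 18.481270 = 4,085.2171

£4,085.22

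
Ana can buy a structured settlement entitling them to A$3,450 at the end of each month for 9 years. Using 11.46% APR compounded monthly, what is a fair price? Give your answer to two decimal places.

A$231,834.06

i = 0.1146/12 = 0.00955 per month; n = 9·12 = 108.
Annuity factor a(108|0.00955) = 67.198277; PV = 3450 × 67.198277 = 231,834.0559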